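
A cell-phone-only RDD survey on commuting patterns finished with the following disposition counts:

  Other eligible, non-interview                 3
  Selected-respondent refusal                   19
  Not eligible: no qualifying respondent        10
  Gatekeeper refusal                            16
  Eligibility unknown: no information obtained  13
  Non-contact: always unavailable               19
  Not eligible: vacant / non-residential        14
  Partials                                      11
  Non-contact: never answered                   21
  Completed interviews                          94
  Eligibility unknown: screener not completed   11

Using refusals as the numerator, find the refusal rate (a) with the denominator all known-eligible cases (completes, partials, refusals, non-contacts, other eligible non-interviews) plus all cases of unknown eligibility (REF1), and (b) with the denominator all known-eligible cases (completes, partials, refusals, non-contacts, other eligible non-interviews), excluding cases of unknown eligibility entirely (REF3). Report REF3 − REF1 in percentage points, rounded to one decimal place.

2.2

Declined to participate = 16 + 19 = 35
No contact after all attempts = 21 + 19 = 40
Unknown if eligible = 11 + 13 = 24
Screened out, ineligible = 10 + 14 = 24
Numerator: 35
Denominator: 94 + 11 + 35 + 40 + 3 + 24 = 207
REF1 = 35 / 207 = 0.1691
Denominator: 94 + 11 + 35 + 40 + 3 = 183
REF3 = 35 / 183 = 0.1913
Difference = 19.13 − 16.91 = 2.22 percentage points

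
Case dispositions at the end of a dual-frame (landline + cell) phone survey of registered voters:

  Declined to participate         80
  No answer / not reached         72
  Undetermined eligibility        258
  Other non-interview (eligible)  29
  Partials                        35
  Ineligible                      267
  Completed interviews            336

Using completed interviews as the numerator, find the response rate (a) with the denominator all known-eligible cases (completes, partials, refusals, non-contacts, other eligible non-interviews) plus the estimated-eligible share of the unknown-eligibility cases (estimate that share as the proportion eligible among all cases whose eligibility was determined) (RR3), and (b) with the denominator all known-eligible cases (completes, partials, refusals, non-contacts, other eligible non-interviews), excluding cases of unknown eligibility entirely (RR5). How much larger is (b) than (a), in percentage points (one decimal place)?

14.6

Num → 336
Known eligible → 336 + 35 + 80 + 72 + 29 = 552
e = 552 / (552 + 267) = 552 / 819 = 0.6740
Estimated eligible among unknowns → 0.6740 × 258 = 173.89
Denom → 552 + 173.89 = 725.89
RR3 = 336 / 725.89 = 0.4629
Denom → 336 + 35 + 80 + 72 + 29 = 552
RR5 = 336 / 552 = 0.6087
Difference = 60.87 − 46.29 = 14.58 percentage points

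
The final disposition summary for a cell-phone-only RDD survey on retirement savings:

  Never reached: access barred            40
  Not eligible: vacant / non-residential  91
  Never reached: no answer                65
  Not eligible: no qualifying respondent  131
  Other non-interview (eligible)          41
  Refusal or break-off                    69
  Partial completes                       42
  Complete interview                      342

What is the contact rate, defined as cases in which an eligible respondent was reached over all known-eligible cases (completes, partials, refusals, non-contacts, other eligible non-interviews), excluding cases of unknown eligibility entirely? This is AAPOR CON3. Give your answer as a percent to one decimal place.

No answer / not reached = 65 + 40 = 105
Screened out, ineligible = 131 + 91 = 222
Numerator = 342 + 42 + 69 + 41 = 494
Denom = 342 + 42 + 69 + 105 + 41 = 599
CON3 = 494 / 599 = 0.8247

82.5%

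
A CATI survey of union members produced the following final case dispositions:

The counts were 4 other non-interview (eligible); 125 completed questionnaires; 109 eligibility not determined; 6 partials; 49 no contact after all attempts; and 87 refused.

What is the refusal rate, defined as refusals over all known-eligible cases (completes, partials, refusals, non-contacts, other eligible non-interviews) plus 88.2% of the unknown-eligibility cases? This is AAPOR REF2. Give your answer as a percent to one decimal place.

23.7%

Numerator → 87
Known eligible → 125 + 6 + 87 + 49 + 4 = 271
Estimated eligible among unknowns → 0.8820 × 109 = 96.14
Denominator → 271 + 96.14 = 367.14
REF2 = 87 / 367.14 = 0.2370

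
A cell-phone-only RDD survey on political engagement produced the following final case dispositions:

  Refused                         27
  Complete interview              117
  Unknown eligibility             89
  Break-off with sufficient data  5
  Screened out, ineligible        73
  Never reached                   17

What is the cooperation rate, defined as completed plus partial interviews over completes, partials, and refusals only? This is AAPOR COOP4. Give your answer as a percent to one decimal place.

81.9%

Top → 117 + 5 = 122
Denom → 117 + 5 + 27 = 149
COOP4 = 122 / 149 = 0.8188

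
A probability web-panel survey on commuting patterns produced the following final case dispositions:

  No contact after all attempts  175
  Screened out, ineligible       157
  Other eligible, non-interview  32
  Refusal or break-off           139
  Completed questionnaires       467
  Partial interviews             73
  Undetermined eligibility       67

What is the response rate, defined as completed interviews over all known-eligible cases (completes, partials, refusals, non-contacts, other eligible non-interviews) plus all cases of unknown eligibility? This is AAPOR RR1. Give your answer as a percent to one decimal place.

49.0%

Top = 467
Base = 467 + 73 + 139 + 175 + 32 + 67 = 953
RR1 = 467 / 953 = 0.4900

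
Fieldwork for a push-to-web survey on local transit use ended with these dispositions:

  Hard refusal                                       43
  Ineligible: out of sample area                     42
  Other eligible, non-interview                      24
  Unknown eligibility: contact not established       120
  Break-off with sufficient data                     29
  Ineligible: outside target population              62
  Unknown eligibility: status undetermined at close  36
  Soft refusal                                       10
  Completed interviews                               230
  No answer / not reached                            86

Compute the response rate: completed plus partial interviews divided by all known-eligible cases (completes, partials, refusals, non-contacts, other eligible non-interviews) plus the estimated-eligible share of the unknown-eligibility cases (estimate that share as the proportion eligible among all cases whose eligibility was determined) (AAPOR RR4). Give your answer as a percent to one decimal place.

Declined to participate = 43 + 10 = 53
Undetermined eligibility = 120 + 36 = 156
Not eligible = 62 + 42 = 104
Top → 230 + 29 = 259
Known eligible → 230 + 29 + 53 + 86 + 24 = 422
e = 422 / (422 + 104) = 422 / 526 = 0.8023
Eligible share of unknowns → 0.8023 × 156 = 125.16
Denominator → 422 + 125.16 = 547.16
RR4 = 259 / 547.16 = 0.4734

47.3%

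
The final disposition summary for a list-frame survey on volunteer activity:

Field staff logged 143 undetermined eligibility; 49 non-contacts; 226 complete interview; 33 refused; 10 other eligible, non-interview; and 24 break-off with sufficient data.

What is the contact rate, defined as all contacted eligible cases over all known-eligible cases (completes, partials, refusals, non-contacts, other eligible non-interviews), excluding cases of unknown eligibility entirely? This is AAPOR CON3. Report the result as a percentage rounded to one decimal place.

Num: 226 + 24 + 33 + 10 = 293
Denom: 226 + 24 + 33 + 49 + 10 = 342
CON3 = 293 / 342 = 0.8567

85.7%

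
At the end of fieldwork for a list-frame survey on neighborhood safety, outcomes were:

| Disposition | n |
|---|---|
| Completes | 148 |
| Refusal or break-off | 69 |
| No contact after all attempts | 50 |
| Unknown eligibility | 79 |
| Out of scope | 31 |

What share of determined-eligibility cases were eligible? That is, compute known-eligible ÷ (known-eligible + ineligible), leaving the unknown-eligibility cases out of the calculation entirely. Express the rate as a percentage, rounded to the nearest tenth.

Eligible (known): 148 + 69 + 50 = 267
e = 267 / (267 + 31) = 267 / 298 = 0.8960

89.6%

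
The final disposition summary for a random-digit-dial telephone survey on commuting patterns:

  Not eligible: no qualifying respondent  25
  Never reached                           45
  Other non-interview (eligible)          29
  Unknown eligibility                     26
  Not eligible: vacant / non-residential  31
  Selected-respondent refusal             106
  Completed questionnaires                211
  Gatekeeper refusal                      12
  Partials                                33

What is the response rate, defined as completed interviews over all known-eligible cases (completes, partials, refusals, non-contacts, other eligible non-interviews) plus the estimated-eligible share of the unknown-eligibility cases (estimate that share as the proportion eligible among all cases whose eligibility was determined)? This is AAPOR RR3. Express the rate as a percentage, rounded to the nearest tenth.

46.0%

Refused = 12 + 106 = 118
Out of scope = 25 + 31 = 56
Top: 211
Determined eligible: 211 + 33 + 118 + 45 + 29 = 436
e = 436 / (436 + 56) = 436 / 492 = 0.8862
Estimated eligible among unknowns: 0.8862 × 26 = 23.04
Denom: 436 + 23.04 = 459.04
RR3 = 211 / 459.04 = 0.4597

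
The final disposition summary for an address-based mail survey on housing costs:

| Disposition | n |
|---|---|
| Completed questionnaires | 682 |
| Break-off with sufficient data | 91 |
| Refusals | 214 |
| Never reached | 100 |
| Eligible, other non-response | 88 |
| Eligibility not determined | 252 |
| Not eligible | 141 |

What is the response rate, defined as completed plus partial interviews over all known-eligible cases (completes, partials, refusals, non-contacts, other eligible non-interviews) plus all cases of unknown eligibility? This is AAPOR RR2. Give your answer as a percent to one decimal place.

54.2%

Numerator: 682 + 91 = 773
Base: 682 + 91 + 214 + 100 + 88 + 252 = 1427
RR2 = 773 / 1427 = 0.5417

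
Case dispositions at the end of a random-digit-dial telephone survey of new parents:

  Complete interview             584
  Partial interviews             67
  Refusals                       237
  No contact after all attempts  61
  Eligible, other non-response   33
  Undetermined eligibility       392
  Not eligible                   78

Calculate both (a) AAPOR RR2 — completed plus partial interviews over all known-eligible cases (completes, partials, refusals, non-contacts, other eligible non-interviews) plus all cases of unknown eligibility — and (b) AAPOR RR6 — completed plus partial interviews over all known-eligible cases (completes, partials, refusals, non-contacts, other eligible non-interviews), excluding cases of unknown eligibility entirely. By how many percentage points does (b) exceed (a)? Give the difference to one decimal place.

Top = 584 + 67 = 651
Denom = 584 + 67 + 237 + 61 + 33 + 392 = 1374
RR2 = 651 / 1374 = 0.4738
Denom = 584 + 67 + 237 + 61 + 33 = 982
RR6 = 651 / 982 = 0.6629
Difference = 66.29 − 47.38 = 18.91 percentage points

18.9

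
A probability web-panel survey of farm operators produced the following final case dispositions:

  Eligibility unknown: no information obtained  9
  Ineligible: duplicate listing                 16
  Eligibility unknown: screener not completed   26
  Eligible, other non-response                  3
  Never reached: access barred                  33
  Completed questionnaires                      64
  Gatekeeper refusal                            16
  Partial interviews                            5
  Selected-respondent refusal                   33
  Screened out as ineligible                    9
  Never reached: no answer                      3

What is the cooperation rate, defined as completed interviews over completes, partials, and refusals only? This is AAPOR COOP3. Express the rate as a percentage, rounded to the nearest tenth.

54.2%

Declined to participate = 16 + 33 = 49
Never reached = 3 + 33 = 36
Unknown eligibility = 26 + 9 = 35
Out of scope = 9 + 16 = 25
Top → 64
Denom → 64 + 5 + 49 = 118
COOP3 = 64 / 118 = 0.5424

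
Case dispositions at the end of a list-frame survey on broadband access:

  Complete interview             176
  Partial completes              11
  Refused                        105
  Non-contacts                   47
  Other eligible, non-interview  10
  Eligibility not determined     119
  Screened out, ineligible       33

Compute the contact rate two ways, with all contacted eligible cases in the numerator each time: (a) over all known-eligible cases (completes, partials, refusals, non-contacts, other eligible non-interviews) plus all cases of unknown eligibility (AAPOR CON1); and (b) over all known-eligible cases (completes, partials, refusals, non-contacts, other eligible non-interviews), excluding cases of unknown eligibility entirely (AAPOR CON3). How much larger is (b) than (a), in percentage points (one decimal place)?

Numerator = 176 + 11 + 105 + 10 = 302
Denominator = 176 + 11 + 105 + 47 + 10 + 119 = 468
CON1 = 302 / 468 = 0.6453
Denominator = 176 + 11 + 105 + 47 + 10 = 349
CON3 = 302 / 349 = 0.8653
Difference = 86.53 − 64.53 = 22.00 percentage points

22.0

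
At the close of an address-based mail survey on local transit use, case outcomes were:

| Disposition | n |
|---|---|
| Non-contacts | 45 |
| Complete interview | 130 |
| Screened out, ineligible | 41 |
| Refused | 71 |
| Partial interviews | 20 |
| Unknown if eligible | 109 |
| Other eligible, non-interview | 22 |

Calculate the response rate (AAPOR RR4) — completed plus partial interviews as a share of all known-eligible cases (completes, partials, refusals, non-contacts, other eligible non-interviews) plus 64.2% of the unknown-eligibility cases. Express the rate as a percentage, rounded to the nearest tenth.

Numerator: 130 + 20 = 150
Determined eligible: 130 + 20 + 71 + 45 + 22 = 288
e × U: 0.6420 × 109 = 69.98
Denominator: 288 + 69.98 = 357.98
RR4 = 150 / 357.98 = 0.4190

41.9%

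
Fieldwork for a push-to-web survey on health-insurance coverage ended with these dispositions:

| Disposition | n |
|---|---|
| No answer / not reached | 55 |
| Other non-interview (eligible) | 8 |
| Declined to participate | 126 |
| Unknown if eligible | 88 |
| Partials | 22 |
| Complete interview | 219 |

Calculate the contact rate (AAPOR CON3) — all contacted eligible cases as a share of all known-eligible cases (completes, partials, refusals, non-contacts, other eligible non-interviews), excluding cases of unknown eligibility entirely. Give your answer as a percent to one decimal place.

Num = 219 + 22 + 126 + 8 = 375
Denominator = 219 + 22 + 126 + 55 + 8 = 430
CON3 = 375 / 430 = 0.8721

87.2%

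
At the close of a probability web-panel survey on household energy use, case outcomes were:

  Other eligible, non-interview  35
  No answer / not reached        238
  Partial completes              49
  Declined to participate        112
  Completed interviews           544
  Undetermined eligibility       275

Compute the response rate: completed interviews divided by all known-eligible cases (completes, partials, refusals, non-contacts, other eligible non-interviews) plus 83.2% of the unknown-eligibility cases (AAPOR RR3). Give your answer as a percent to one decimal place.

Numerator = 544
Known eligible = 544 + 49 + 112 + 238 + 35 = 978
Estimated eligible among unknowns = 0.8320 × 275 = 228.80
Denominator = 978 + 228.80 = 1206.80
RR3 = 544 / 1206.80 = 0.4508

45.1%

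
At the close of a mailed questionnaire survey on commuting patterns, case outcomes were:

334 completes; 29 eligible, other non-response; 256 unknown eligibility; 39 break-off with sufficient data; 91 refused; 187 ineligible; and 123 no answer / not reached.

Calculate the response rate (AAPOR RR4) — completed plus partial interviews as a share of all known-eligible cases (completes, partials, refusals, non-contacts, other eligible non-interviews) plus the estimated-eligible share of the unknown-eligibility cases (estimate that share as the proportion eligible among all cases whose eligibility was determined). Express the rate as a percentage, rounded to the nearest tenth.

Num = 334 + 39 = 373
Eligible (known) = 334 + 39 + 91 + 123 + 29 = 616
e = 616 / (616 + 187) = 616 / 803 = 0.7671
e × U = 0.7671 × 256 = 196.38
Denom = 616 + 196.38 = 812.38
RR4 = 373 / 812.38 = 0.4591

45.9%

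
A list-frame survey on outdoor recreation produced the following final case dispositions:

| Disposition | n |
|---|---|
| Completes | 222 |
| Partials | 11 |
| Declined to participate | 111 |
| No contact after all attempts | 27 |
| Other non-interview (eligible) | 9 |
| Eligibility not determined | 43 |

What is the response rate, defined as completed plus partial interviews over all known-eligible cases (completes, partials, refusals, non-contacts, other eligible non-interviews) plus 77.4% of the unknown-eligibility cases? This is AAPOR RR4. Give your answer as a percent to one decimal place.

Num → 222 + 11 = 233
Eligible (known) → 222 + 11 + 111 + 27 + 9 = 380
Eligible share of unknowns → 0.7740 × 43 = 33.28
Denom → 380 + 33.28 = 413.28
RR4 = 233 / 413.28 = 0.5638

56.4%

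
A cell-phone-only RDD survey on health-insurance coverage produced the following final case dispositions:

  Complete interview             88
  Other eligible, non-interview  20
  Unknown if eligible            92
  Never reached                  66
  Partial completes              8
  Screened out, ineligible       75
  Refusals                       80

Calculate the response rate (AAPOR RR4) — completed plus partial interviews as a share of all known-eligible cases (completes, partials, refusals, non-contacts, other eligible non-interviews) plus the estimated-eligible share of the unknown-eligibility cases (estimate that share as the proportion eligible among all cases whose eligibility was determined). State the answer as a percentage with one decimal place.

28.8%

Numerator = 88 + 8 = 96
Known eligible = 88 + 8 + 80 + 66 + 20 = 262
e = 262 / (262 + 75) = 262 / 337 = 0.7774
e × U = 0.7774 × 92 = 71.52
Base = 262 + 71.52 = 333.52
RR4 = 96 / 333.52 = 0.2878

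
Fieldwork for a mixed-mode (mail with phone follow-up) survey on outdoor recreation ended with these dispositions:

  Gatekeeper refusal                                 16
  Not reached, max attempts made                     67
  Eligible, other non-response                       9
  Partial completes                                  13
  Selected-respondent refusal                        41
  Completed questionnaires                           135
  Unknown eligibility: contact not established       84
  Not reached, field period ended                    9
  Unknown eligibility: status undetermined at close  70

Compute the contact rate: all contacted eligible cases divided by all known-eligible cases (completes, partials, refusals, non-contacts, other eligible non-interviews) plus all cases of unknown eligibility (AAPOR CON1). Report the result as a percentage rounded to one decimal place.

Declined to participate = 16 + 41 = 57
Never reached = 9 + 67 = 76
Unknown eligibility = 84 + 70 = 154
Numerator → 135 + 13 + 57 + 9 = 214
Denom → 135 + 13 + 57 + 76 + 9 + 154 = 444
CON1 = 214 / 444 = 0.4820

48.2%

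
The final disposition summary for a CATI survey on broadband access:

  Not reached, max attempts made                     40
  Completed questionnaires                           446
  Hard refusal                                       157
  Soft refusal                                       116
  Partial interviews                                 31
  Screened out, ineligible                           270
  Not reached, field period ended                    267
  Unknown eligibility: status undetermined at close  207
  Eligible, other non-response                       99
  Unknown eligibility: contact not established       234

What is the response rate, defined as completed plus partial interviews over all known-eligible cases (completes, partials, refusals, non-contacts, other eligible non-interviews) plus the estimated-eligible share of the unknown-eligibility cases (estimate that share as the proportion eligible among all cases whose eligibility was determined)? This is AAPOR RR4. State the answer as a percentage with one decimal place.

Refusal or break-off = 157 + 116 = 273
Non-contacts = 267 + 40 = 307
Undetermined eligibility = 234 + 207 = 441
Top → 446 + 31 = 477
Eligible (known) → 446 + 31 + 273 + 307 + 99 = 1156
e = 1156 / (1156 + 270) = 1156 / 1426 = 0.8107
Eligible share of unknowns → 0.8107 × 441 = 357.52
Denom → 1156 + 357.52 = 1513.52
RR4 = 477 / 1513.52 = 0.3152

31.5%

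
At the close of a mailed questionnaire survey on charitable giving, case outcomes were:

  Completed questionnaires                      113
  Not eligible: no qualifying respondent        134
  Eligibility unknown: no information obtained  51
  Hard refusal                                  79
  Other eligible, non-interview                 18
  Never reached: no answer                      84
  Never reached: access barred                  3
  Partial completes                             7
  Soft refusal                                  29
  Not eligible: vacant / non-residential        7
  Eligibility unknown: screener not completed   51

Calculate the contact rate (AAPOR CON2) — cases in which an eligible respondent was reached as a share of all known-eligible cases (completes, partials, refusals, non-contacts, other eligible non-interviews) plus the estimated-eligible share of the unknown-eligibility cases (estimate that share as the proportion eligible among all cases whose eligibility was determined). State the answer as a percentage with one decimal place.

60.8%

Refusals = 79 + 29 = 108
No answer / not reached = 84 + 3 = 87
Eligibility not determined = 51 + 51 = 102
Not eligible = 134 + 7 = 141
Num → 113 + 7 + 108 + 18 = 246
Determined eligible → 113 + 7 + 108 + 87 + 18 = 333
e = 333 / (333 + 141) = 333 / 474 = 0.7025
e × U → 0.7025 × 102 = 71.66
Denominator → 333 + 71.66 = 404.66
CON2 = 246 / 404.66 = 0.6079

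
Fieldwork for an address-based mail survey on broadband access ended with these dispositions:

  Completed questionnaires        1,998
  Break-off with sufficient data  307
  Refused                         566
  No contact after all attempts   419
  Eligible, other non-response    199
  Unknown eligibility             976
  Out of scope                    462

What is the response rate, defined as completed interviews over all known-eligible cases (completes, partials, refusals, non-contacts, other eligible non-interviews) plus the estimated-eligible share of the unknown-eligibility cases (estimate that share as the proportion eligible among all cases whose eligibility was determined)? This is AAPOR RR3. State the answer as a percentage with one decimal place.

45.9%

Top → 1998
Eligible (known) → 1998 + 307 + 566 + 419 + 199 = 3489
e = 3489 / (3489 + 462) = 3489 / 3951 = 0.8831
e × U → 0.8831 × 976 = 861.91
Denominator → 3489 + 861.91 = 4350.91
RR3 = 1998 / 4350.91 = 0.4592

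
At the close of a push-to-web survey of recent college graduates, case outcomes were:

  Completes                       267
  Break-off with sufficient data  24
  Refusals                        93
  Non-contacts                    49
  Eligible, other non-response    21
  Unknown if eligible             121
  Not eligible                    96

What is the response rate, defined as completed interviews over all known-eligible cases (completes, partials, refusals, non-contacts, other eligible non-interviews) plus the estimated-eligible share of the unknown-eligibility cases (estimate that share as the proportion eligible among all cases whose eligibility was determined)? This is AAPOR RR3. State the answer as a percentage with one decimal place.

48.2%

Numerator → 267
Known eligible → 267 + 24 + 93 + 49 + 21 = 454
e = 454 / (454 + 96) = 454 / 550 = 0.8255
Eligible share of unknowns → 0.8255 × 121 = 99.89
Base → 454 + 99.89 = 553.89
RR3 = 267 / 553.89 = 0.4820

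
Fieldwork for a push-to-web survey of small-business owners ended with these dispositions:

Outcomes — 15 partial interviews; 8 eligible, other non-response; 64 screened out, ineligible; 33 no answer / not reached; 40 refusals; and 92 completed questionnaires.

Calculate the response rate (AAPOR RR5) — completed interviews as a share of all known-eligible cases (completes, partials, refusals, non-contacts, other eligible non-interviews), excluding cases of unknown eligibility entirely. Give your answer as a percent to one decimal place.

Top → 92
Denominator → 92 + 15 + 40 + 33 + 8 = 188
RR5 = 92 / 188 = 0.4894

48.9%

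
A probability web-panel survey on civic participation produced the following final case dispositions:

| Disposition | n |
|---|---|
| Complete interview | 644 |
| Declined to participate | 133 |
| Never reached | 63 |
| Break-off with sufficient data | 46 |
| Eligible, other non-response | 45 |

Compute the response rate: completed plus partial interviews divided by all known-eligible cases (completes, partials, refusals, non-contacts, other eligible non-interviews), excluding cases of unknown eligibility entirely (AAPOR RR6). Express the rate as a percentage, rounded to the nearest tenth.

Top: 644 + 46 = 690
Base: 644 + 46 + 133 + 63 + 45 = 931
RR6 = 690 / 931 = 0.7411

74.1%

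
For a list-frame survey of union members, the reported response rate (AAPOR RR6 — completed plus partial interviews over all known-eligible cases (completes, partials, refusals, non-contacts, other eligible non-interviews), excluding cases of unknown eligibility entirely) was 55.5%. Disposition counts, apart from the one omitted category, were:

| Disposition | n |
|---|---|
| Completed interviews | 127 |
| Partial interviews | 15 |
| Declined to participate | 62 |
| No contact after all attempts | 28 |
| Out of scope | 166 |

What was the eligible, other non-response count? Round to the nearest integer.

24

Numerator → 127 + 15 = 142
RR6 = 142 / D = 0.555
D = 142 / 0.555 = 255.9
Other denominator terms total 232
eligible, other non-response = 255.9 − 232 ≈ 24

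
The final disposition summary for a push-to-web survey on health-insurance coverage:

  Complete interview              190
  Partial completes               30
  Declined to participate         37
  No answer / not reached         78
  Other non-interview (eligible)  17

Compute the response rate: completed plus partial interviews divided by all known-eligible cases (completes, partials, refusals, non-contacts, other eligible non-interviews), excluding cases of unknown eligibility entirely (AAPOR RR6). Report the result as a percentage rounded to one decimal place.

62.5%

Numerator → 190 + 30 = 220
Denominator → 190 + 30 + 37 + 78 + 17 = 352
RR6 = 220 / 352 = 0.6250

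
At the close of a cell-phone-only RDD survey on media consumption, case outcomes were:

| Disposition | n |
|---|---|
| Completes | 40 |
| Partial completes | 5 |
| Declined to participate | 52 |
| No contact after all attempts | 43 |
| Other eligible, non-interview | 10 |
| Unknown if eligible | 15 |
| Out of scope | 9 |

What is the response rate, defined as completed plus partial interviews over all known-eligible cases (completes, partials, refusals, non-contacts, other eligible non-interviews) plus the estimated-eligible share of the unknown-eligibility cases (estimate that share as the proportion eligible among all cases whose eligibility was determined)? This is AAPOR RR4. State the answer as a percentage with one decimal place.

Top: 40 + 5 = 45
Known eligible: 40 + 5 + 52 + 43 + 10 = 150
e = 150 / (150 + 9) = 150 / 159 = 0.9434
Eligible share of unknowns: 0.9434 × 15 = 14.15
Denom: 150 + 14.15 = 164.15
RR4 = 45 / 164.15 = 0.2741

27.4%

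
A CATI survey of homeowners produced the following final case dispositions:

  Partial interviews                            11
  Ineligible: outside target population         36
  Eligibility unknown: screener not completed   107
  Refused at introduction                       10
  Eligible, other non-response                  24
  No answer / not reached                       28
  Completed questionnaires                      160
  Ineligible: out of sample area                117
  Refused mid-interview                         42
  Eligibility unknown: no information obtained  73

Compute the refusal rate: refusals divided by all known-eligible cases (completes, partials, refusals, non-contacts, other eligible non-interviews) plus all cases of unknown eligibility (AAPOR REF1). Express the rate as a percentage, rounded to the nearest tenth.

Refused = 10 + 42 = 52
Unknown eligibility = 107 + 73 = 180
Out of scope = 36 + 117 = 153
Numerator → 52
Base → 160 + 11 + 52 + 28 + 24 + 180 = 455
REF1 = 52 / 455 = 0.1143

11.4%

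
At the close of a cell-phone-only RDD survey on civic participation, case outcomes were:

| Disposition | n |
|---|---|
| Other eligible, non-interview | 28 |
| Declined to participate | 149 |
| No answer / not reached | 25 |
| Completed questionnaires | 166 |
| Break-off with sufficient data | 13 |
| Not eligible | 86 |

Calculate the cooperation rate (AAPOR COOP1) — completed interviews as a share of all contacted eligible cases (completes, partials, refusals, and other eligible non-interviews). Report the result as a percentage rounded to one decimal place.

46.6%

Num: 166
Denominator: 166 + 13 + 149 + 28 = 356
COOP1 = 166 / 356 = 0.4663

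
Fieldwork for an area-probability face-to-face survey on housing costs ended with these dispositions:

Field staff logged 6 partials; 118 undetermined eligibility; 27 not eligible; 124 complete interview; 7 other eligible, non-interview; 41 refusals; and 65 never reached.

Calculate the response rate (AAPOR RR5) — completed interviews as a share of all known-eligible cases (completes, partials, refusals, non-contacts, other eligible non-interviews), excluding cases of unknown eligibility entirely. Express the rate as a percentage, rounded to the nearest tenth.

Numerator → 124
Base → 124 + 6 + 41 + 65 + 7 = 243
RR5 = 124 / 243 = 0.5103

51.0%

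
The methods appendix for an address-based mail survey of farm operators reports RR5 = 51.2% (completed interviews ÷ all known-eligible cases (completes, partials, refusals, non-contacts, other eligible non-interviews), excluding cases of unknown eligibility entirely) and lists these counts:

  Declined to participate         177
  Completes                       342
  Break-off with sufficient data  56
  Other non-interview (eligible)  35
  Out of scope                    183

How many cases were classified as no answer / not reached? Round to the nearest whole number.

RR5 = 342 / D = 0.512
D = 342 / 0.512 = 668.0
Other denominator terms total 610
no answer / not reached = 668.0 − 610 ≈ 58

58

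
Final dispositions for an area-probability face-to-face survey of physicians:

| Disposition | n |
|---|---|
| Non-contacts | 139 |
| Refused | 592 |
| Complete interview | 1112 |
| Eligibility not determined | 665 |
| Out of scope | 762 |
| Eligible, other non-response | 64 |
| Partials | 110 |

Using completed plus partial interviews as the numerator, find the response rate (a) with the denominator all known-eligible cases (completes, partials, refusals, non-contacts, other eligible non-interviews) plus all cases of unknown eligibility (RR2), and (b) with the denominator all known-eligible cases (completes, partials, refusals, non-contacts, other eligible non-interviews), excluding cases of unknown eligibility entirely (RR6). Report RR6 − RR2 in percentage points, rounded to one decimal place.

15.0

Numerator → 1112 + 110 = 1222
Denom → 1112 + 110 + 592 + 139 + 64 + 665 = 2682
RR2 = 1222 / 2682 = 0.4556
Denom → 1112 + 110 + 592 + 139 + 64 = 2017
RR6 = 1222 / 2017 = 0.6059
Difference = 60.59 − 45.56 = 15.03 percentage points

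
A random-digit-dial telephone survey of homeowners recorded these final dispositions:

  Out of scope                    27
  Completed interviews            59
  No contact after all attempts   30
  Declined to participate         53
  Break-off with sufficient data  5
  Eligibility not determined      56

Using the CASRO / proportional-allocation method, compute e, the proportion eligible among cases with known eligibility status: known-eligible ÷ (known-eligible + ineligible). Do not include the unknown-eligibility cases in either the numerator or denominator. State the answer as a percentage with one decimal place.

Determined eligible = 59 + 5 + 53 + 30 = 147
e = 147 / (147 + 27) = 147 / 174 = 0.8448

84.5%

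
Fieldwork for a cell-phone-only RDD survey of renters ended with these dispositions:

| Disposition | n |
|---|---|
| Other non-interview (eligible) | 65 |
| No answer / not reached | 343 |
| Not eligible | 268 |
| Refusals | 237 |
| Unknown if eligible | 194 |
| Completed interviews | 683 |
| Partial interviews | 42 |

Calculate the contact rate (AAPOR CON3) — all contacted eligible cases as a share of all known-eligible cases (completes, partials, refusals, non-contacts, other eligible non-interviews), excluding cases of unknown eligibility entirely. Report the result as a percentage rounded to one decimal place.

Top → 683 + 42 + 237 + 65 = 1027
Denominator → 683 + 42 + 237 + 343 + 65 = 1370
CON3 = 1027 / 1370 = 0.7496

75.0%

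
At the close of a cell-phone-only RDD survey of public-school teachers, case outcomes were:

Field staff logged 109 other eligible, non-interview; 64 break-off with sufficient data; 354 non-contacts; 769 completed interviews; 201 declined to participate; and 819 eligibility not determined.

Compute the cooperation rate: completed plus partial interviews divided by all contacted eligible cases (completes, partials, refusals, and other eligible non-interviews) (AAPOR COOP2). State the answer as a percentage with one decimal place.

Numerator: 769 + 64 = 833
Denominator: 769 + 64 + 201 + 109 = 1143
COOP2 = 833 / 1143 = 0.7288

72.9%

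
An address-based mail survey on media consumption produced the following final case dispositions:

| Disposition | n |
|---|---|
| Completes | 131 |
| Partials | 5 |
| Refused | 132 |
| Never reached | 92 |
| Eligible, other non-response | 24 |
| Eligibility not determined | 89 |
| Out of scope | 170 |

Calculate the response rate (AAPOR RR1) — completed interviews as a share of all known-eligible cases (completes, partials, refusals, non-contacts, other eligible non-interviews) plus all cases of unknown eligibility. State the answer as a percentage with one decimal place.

27.7%

Numerator: 131
Denom: 131 + 5 + 132 + 92 + 24 + 89 = 473
RR1 = 131 / 473 = 0.2770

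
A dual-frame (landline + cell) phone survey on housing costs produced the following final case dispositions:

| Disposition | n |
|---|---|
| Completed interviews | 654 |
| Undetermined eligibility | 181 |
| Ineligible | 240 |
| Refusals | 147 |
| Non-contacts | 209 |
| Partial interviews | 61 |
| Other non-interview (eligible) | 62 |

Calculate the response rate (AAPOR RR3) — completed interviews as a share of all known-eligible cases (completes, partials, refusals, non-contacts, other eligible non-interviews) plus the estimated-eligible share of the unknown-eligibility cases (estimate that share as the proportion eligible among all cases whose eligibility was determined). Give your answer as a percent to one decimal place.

51.0%

Numerator = 654
Known eligible = 654 + 61 + 147 + 209 + 62 = 1133
e = 1133 / (1133 + 240) = 1133 / 1373 = 0.8252
Estimated eligible among unknowns = 0.8252 × 181 = 149.36
Denominator = 1133 + 149.36 = 1282.36
RR3 = 654 / 1282.36 = 0.5100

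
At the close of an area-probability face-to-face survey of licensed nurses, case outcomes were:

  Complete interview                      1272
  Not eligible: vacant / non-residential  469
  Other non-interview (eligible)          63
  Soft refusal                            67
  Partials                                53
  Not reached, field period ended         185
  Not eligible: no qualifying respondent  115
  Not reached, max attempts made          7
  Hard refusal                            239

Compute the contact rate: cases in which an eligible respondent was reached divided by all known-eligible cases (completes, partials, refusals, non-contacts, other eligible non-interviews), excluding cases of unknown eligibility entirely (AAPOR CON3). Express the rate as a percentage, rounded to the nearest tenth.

89.8%

Refused = 239 + 67 = 306
No answer / not reached = 185 + 7 = 192
Screened out, ineligible = 115 + 469 = 584
Numerator → 1272 + 53 + 306 + 63 = 1694
Base → 1272 + 53 + 306 + 192 + 63 = 1886
CON3 = 1694 / 1886 = 0.8982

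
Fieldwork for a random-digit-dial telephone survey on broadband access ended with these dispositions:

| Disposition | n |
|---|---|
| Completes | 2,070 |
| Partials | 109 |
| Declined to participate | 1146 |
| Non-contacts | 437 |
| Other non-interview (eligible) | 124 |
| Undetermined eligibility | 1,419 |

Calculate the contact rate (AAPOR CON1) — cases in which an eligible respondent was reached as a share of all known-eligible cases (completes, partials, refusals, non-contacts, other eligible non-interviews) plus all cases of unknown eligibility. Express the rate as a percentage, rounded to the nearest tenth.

65.0%

Numerator: 2070 + 109 + 1146 + 124 = 3449
Base: 2070 + 109 + 1146 + 437 + 124 + 1419 = 5305
CON1 = 3449 / 5305 = 0.6501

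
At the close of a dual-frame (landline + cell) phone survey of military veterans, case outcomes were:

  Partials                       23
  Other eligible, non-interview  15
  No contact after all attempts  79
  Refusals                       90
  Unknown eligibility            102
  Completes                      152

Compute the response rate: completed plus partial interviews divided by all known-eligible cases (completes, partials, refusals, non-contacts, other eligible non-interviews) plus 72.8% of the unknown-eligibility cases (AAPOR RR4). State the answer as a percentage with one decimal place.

Top = 152 + 23 = 175
Determined eligible = 152 + 23 + 90 + 79 + 15 = 359
e × U = 0.7280 × 102 = 74.26
Denominator = 359 + 74.26 = 433.26
RR4 = 175 / 433.26 = 0.4039

40.4%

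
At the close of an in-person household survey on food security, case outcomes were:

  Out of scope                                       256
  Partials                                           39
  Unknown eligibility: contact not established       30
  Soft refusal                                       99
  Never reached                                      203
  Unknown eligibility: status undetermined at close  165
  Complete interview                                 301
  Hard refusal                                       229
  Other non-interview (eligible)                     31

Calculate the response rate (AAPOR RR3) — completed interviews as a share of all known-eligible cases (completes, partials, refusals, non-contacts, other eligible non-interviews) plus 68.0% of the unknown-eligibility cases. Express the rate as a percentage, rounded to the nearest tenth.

Declined to participate = 229 + 99 = 328
Unknown eligibility = 30 + 165 = 195
Numerator: 301
Known eligible: 301 + 39 + 328 + 203 + 31 = 902
e × U: 0.6800 × 195 = 132.60
Denominator: 902 + 132.60 = 1034.60
RR3 = 301 / 1034.60 = 0.2909

29.1%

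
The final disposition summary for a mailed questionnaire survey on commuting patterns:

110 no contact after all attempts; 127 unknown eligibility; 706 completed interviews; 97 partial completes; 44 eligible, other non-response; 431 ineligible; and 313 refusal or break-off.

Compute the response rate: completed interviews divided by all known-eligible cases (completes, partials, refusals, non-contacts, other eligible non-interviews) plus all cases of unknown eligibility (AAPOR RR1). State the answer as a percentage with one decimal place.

50.5%

Numerator = 706
Base = 706 + 97 + 313 + 110 + 44 + 127 = 1397
RR1 = 706 / 1397 = 0.5054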